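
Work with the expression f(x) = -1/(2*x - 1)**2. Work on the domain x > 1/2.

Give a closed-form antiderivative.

An antiderivative is F(x) = 1/(4*x - 2).

A first test for any F(x): its x-derivative must equal f(x) identically.
Check: d/dx[1/(4*x - 2)] = -1/(4*x**2 - 4*x + 1), which equals f(x).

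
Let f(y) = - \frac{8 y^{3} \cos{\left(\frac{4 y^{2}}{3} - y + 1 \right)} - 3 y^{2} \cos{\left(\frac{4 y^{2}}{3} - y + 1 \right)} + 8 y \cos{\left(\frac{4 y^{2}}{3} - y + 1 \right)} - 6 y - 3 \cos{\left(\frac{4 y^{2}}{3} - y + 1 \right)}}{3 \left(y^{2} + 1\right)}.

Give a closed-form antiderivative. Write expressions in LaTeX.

Since d/dy undoes antidifferentiation here, F'(y) = f(y) is required of F(y).
Check: d/dy[\log{\left(y^{2} + 1 \right)} - \sin{\left(\frac{4 y^{2}}{3} - y + 1 \right)}] = \frac{- 8 y^{3} \cos{\left(\frac{4 y^{2}}{3} - y + 1 \right)} + 3 y^{2} \cos{\left(\frac{4 y^{2}}{3} - y + 1 \right)} - 8 y \cos{\left(\frac{4 y^{2}}{3} - y + 1 \right)} + 6 y + 3 \cos{\left(\frac{4 y^{2}}{3} - y + 1 \right)}}{3 y^{2} + 3}, which equals f(y).

An antiderivative is F(y) = \log{\left(y^{2} + 1 \right)} - \sin{\left(\frac{4 y^{2}}{3} - y + 1 \right)}.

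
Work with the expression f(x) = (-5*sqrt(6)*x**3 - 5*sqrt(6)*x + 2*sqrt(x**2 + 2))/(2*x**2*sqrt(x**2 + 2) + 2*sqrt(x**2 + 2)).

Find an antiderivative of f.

Since d/dx undoes antidifferentiation here, F'(x) = f(x) is required of F(x).
Check: d/dx[-5*sqrt(3*x**2/2 + 3) + atan(x)] = (-5*sqrt(6)*x**3 - 5*sqrt(6)*x + 2*sqrt(x**2 + 2))/(2*x**2*sqrt(x**2 + 2) + 2*sqrt(x**2 + 2)) = f(x).

An antiderivative is F(x) = -5*sqrt(3*x**2/2 + 3) + atan(x).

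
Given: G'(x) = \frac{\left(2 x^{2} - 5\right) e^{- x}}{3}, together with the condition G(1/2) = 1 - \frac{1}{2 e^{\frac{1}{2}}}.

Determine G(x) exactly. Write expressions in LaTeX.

G(x) = \frac{\left(- 2 x^{2} - 4 x + 3 e^{x} + 1\right) e^{- x}}{3}

G'(x) has the shape u'v + uv' for u = - \frac{2 x^{2}}{3} - \frac{4 x}{3} + \frac{1}{3} and v = e^{- x} — it is the derivative of the product u*v.
A general antiderivative is \frac{\left(- 2 x^{2} - 4 x + 1\right) e^{- x}}{3} + C.
The condition gives C = 1 - \frac{1}{2 e^{\frac{1}{2}}} - (- \frac{1}{2 e^{\frac{1}{2}}}) = 1.
So G(x) = \frac{\left(- 2 x^{2} - 4 x + 3 e^{x} + 1\right) e^{- x}}{3}.
Check: d/dx[\frac{\left(- 2 x^{2} - 4 x + 3 e^{x} + 1\right) e^{- x}}{3}] = \frac{\left(2 x^{2} - 5\right) e^{- x}}{3} = G'(x).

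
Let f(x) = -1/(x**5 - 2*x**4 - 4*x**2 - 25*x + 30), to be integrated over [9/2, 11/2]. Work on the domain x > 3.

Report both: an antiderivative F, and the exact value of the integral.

The denominator factors as (x - 3)*(x - 1)*(x + 2)*(x**2 + 5); partial fractions split f into directly integrable pieces: -(5*x + 8)/(378*(x**2 + 5)) - 1/(135*(x + 2)) + 1/(36*(x - 1)) - 1/(140*(x - 3)).
F(x) = -(27*log(x - 3) - 105*log(x - 1) + 28*log(x + 2) + 25*log(x**2 + 5) + 16*sqrt(5)*atan(sqrt(5)*x/5))/3780 is an antiderivative of f.
Check: d/dx[-(27*log(x - 3) - 105*log(x - 1) + 28*log(x + 2) + 25*log(x**2 + 5) + 16*sqrt(5)*atan(sqrt(5)*x/5))/3780] = -1/(x**5 - 2*x**4 - 4*x**2 - 25*x + 30) = f(x).
F(11/2) = -5*log(141/4)/756 - log(15/2)/135 - 4*sqrt(5)*atan(11*sqrt(5)/10)/945 - log(5/2)/140 + log(9/2)/36; F(9/2) = -5*log(101/4)/756 - log(13/2)/135 - 4*sqrt(5)*atan(9*sqrt(5)/10)/945 - log(3/2)/140 + log(7/2)/36.
Integral = F(11/2) - F(9/2) = -log(7/2)/36 - 5*log(141/4)/756 - log(15/2)/135 - 4*sqrt(5)*atan(11*sqrt(5)/10)/945 - log(5/2)/140 + log(3/2)/140 + 4*sqrt(5)*atan(9*sqrt(5)/10)/945 + log(13/2)/135 + 5*log(101/4)/756 + log(9/2)/36.

Antiderivative: F(x) = -(27*log(x - 3) - 105*log(x - 1) + 28*log(x + 2) + 25*log(x**2 + 5) + 16*sqrt(5)*atan(sqrt(5)*x/5))/3780; value = -log(7/2)/36 - 5*log(141/4)/756 - log(15/2)/135 - 4*sqrt(5)*atan(11*sqrt(5)/10)/945 - log(5/2)/140 + log(3/2)/140 + 4*sqrt(5)*atan(9*sqrt(5)/10)/945 + log(13/2)/135 + 5*log(101/4)/756 + log(9/2)/36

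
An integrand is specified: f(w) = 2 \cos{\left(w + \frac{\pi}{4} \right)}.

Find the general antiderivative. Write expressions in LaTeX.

F(w) = 2 \sin{\left(w + \frac{\pi}{4} \right)} + C

Check any antiderivative F(w) by computing F'(w) and comparing it with f(w).
Check: d/dw[2 \sin{\left(w + \frac{\pi}{4} \right)}] = 2 \cos{\left(w + \frac{\pi}{4} \right)} = f(w).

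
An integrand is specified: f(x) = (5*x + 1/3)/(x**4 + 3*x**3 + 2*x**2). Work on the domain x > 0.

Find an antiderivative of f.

An antiderivative is F(x) = 9*log(x)/4 - 14*log(x + 1)/3 + 29*log(x + 2)/12 - 1/(6*x).

Factor the denominator (3*x**2*(x + 1)*(x + 2)) and decompose: f = 29/(12*(x + 2)) - 14/(3*(x + 1)) + 9/(4*x) + 1/(6*x**2); each piece integrates to a log, atan, or power term.
Check: d/dx[9*log(x)/4 - 14*log(x + 1)/3 + 29*log(x + 2)/12 - 1/(6*x)] = (15*x + 1)/(3*x**4 + 9*x**3 + 6*x**2), which equals f(x).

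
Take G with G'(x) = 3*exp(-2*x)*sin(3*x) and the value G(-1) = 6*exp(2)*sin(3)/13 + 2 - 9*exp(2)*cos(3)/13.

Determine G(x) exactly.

G(x) = (26*exp(2*x) - 6*sin(3*x) - 9*cos(3*x))*exp(-2*x)/13

Check a candidate G(x) by differentiating: d/dx[G] must match the given G'(x).
A general antiderivative is -6*exp(-2*x)*sin(3*x)/13 - 9*exp(-2*x)*cos(3*x)/13 + C.
The condition gives C = 6*exp(2)*sin(3)/13 + 2 - 9*exp(2)*cos(3)/13 - (6*exp(2)*sin(3)/13 - 9*exp(2)*cos(3)/13) = 2.
So G(x) = (26*exp(2*x) - 6*sin(3*x) - 9*cos(3*x))*exp(-2*x)/13.
Check: d/dx[(26*exp(2*x) - 6*sin(3*x) - 9*cos(3*x))*exp(-2*x)/13] = 3*exp(-2*x)*sin(3*x) = G'(x).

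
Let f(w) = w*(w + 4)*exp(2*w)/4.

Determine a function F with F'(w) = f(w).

Recognize the product-rule pattern: f = u'v + uv' with u = w**2/8 + 3*w/8 - 3/16, v = exp(2*w), so integration by parts undoes it.
Check: d/dw[w**2*exp(2*w)/8 + 3*w*exp(2*w)/8 - 3*exp(2*w)/16] = w**2*exp(2*w)/4 + w*exp(2*w), which equals f(w).

An antiderivative is F(w) = w**2*exp(2*w)/8 + 3*w*exp(2*w)/8 - 3*exp(2*w)/16.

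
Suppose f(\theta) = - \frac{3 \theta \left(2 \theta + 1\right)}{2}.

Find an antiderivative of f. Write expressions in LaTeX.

An antiderivative is F(\theta) = - \theta^{3} - \frac{3 \theta^{2}}{4}.

A candidate is checked by its d/d\theta: the result must match f(\theta).
Check: d/d\theta[- \theta^{3} - \frac{3 \theta^{2}}{4}] = - 3 \theta^{2} - \frac{3 \theta}{2}, which equals f(\theta).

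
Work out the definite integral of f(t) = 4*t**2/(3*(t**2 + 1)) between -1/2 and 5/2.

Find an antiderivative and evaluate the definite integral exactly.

Antiderivative: F(t) = 4*(t - atan(t))/3; value = -4*atan(5/2)/3 - 4*atan(1/2)/3 + 4

Differentiate the proposed F(t) back; it has to land on f(t) exactly.
F(t) = 4*(t - atan(t))/3 is an antiderivative of f.
Check: d/dt[4*(t - atan(t))/3] = 4*t**2/(3*t**2 + 3), which equals f(t).
F(5/2) = 10/3 - 4*atan(5/2)/3; F(-1/2) = -2/3 + 4*atan(1/2)/3.
Integral = F(5/2) - F(-1/2) = -4*atan(5/2)/3 - 4*atan(1/2)/3 + 4.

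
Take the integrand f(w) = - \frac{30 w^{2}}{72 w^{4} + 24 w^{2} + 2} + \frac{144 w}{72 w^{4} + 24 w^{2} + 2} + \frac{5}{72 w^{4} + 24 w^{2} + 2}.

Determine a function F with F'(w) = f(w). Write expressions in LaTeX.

Recognize the product-rule pattern: f = u'v + uv' with u = \frac{1}{4 w^{2} + \frac{2}{3}}, v = \frac{5 w}{3} - 4, so integration by parts undoes it.
Check: d/dw[\frac{5 w - 12}{2 \left(6 w^{2} + 1\right)}] = \frac{- 30 w^{2} + 144 w + 5}{72 w^{4} + 24 w^{2} + 2}, which equals f(w).

An antiderivative is F(w) = \frac{5 w - 12}{2 \left(6 w^{2} + 1\right)}.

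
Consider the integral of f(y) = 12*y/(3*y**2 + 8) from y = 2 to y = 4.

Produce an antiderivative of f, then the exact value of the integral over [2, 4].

Antiderivative: F(y) = 2*log(y**2/2 + 4/3); value = -2*log(10/3) + 2*log(28/3)

The substitution u = y**2/2 + 4/3 works: f is exactly (dF/du)*(du/dy) for that inner function.
F(y) = 2*log(y**2/2 + 4/3) is an antiderivative of f.
Check: d/dy[2*log(y**2/2 + 4/3)] = 12*y/(3*y**2 + 8) = f(y).
F(4) = 2*log(28/3); F(2) = 2*log(10/3).
Integral = F(4) - F(2) = -2*log(10/3) + 2*log(28/3).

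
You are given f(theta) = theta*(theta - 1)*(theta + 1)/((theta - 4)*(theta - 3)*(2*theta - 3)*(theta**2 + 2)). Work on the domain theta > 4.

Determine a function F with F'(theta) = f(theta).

An antiderivative is F(theta) = 2*log(theta - 4)/3 - 8*log(theta - 3)/11 + log(theta - 3/2)/17 + log(theta**2 + 2)/1122 - 41*sqrt(2)*atan(sqrt(2)*theta/2)/1122.

The denominator factors as (theta - 4)*(theta - 3)*(2*theta - 3)*(theta**2 + 2); partial fractions split f into directly integrable pieces: (theta - 41)/(561*(theta**2 + 2)) + 2/(17*(2*theta - 3)) - 8/(11*(theta - 3)) + 2/(3*(theta - 4)).
Check: d/dtheta[2*log(theta - 4)/3 - 8*log(theta - 3)/11 + log(theta - 3/2)/17 + log(theta**2 + 2)/1122 - 41*sqrt(2)*atan(sqrt(2)*theta/2)/1122] = (theta**3 - theta)/(2*theta**5 - 17*theta**4 + 49*theta**3 - 70*theta**2 + 90*theta - 72), which equals f(theta).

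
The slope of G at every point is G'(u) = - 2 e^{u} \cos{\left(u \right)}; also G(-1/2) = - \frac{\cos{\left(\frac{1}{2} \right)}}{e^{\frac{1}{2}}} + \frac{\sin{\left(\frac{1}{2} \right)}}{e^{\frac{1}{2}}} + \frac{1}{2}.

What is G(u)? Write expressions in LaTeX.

Check a candidate G(u) by differentiating: d/du[G] must match the given G'(u).
A general antiderivative is - e^{u} \sin{\left(u \right)} - e^{u} \cos{\left(u \right)} + C.
The condition gives C = - \frac{\cos{\left(\frac{1}{2} \right)}}{e^{\frac{1}{2}}} + \frac{\sin{\left(\frac{1}{2} \right)}}{e^{\frac{1}{2}}} + \frac{1}{2} - (- \frac{\cos{\left(\frac{1}{2} \right)}}{e^{\frac{1}{2}}} + \frac{\sin{\left(\frac{1}{2} \right)}}{e^{\frac{1}{2}}}) = \frac{1}{2}.
So G(u) = \frac{- 2 e^{u} \sin{\left(u \right)} - 2 e^{u} \cos{\left(u \right)} + 1}{2}.
Check: d/du[\frac{- 2 e^{u} \sin{\left(u \right)} - 2 e^{u} \cos{\left(u \right)} + 1}{2}] = - 2 e^{u} \cos{\left(u \right)} = G'(u).

G(u) = \frac{- 2 e^{u} \sin{\left(u \right)} - 2 e^{u} \cos{\left(u \right)} + 1}{2}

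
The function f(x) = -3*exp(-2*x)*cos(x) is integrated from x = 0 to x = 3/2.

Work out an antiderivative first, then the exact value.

Antiderivative: F(x) = -3*exp(-2*x)*sin(x)/5 + 6*exp(-2*x)*cos(x)/5; value = -6/5 - 3*exp(-3)*sin(3/2)/5 + 6*exp(-3)*cos(3/2)/5

A first test for any F(x): its x-derivative must equal f(x) identically.
F(x) = -3*exp(-2*x)*sin(x)/5 + 6*exp(-2*x)*cos(x)/5 is an antiderivative of f.
Check: d/dx[-3*exp(-2*x)*sin(x)/5 + 6*exp(-2*x)*cos(x)/5] = -3*exp(-2*x)*cos(x) = f(x).
F(3/2) = -3*exp(-3)*sin(3/2)/5 + 6*exp(-3)*cos(3/2)/5; F(0) = 6/5.
Integral = F(3/2) - F(0) = -6/5 - 3*exp(-3)*sin(3/2)/5 + 6*exp(-3)*cos(3/2)/5.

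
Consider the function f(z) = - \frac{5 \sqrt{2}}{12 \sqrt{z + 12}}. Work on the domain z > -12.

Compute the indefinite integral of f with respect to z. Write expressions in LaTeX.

F(z) = - \frac{5 \sqrt{2} \sqrt{z + 12}}{6} + C

Whatever form F(z) takes, F'(z) = f(z) is non-negotiable.
Check: d/dz[- \frac{5 \sqrt{2} \sqrt{z + 12}}{6}] = - \frac{5 \sqrt{2}}{12 \sqrt{z + 12}} = f(z).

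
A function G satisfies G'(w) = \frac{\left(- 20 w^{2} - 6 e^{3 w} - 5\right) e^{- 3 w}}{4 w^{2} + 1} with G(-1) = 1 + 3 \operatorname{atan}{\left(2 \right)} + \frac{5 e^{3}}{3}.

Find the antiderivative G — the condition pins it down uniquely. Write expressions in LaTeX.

G(w) = \frac{\left(- 9 e^{3 w} \operatorname{atan}{\left(2 w \right)} + 3 e^{3 w} + 5\right) e^{- 3 w}}{3}

Recover the given G'(w) by differentiating a candidate G(w); any mismatch rules it out.
A general antiderivative is - 3 \operatorname{atan}{\left(2 w \right)} + \frac{5 e^{- 3 w}}{3} + C.
The condition gives C = 1 + 3 \operatorname{atan}{\left(2 \right)} + \frac{5 e^{3}}{3} - (3 \operatorname{atan}{\left(2 \right)} + \frac{5 e^{3}}{3}) = 1.
So G(w) = \frac{\left(- 9 e^{3 w} \operatorname{atan}{\left(2 w \right)} + 3 e^{3 w} + 5\right) e^{- 3 w}}{3}.
Check: d/dw[\frac{\left(- 9 e^{3 w} \operatorname{atan}{\left(2 w \right)} + 3 e^{3 w} + 5\right) e^{- 3 w}}{3}] = \frac{- 20 w^{2} - 6 e^{3 w} - 5}{4 w^{2} e^{3 w} + e^{3 w}}, which equals G'(w).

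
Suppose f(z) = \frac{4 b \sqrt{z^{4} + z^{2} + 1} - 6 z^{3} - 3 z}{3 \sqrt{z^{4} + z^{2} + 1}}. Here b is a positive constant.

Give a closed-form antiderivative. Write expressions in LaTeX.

An antiderivative is F(z) = \frac{4 b z}{3} - \sqrt{z^{4} + z^{2} + 1}.

Whatever form F(z) takes, F'(z) = f(z) is non-negotiable.
Check: d/dz[\frac{4 b z}{3} - \sqrt{z^{4} + z^{2} + 1}] = \frac{4 b \sqrt{z^{4} + z^{2} + 1} - 6 z^{3} - 3 z}{3 \sqrt{z^{4} + z^{2} + 1}} = f(z).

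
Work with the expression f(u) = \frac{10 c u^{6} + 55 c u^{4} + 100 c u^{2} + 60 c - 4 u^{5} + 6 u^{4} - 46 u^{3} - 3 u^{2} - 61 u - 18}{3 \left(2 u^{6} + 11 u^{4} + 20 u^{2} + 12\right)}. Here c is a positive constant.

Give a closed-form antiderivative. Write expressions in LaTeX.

An antiderivative is F(u) = \frac{10 c u^{3} + 20 c u - 2 u^{2} \log{\left(2 u^{2} + 3 \right)} - 6 u - 4 \log{\left(2 u^{2} + 3 \right)} + 15}{6 u^{2} + 12}.

Since d/du undoes antidifferentiation here, F'(u) = f(u) is required of F(u).
Check: d/du[\frac{10 c u^{3} + 20 c u - 2 u^{2} \log{\left(2 u^{2} + 3 \right)} - 6 u - 4 \log{\left(2 u^{2} + 3 \right)} + 15}{6 u^{2} + 12}] = \frac{10 c u^{6} + 55 c u^{4} + 100 c u^{2} + 60 c - 4 u^{5} + 6 u^{4} - 46 u^{3} - 3 u^{2} - 61 u - 18}{6 u^{6} + 33 u^{4} + 60 u^{2} + 36}, which equals f(u).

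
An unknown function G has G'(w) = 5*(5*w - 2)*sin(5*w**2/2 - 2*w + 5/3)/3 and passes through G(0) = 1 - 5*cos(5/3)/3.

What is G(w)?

G(w) = 1 - 5*cos(5*w**2/2 - 2*w + 5/3)/3

The substitution u = 5*w**2/2 - 2*w + 5/3 works: G'(w) is exactly (dG/du)*(du/dw) for that inner function.
A general antiderivative is -5*cos(5*w**2/2 - 2*w + 5/3)/3 + C.
The condition gives C = 1 - 5*cos(5/3)/3 - (-5*cos(5/3)/3) = 1.
So G(w) = 1 - 5*cos(5*w**2/2 - 2*w + 5/3)/3.
Check: d/dw[1 - 5*cos(5*w**2/2 - 2*w + 5/3)/3] = 25*w*sin(5*w**2/2 - 2*w + 5/3)/3 - 10*sin(5*w**2/2 - 2*w + 5/3)/3, which equals G'(w).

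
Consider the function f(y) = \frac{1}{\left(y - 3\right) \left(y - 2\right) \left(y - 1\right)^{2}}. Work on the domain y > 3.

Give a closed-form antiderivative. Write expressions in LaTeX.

Factor the denominator (\left(y - 3\right) \left(y - 2\right) \left(y - 1\right)^{2}) and decompose: f = \frac{3}{4 \left(y - 1\right)} + \frac{1}{2 \left(y - 1\right)^{2}} - \frac{1}{y - 2} + \frac{1}{4 \left(y - 3\right)}; each piece integrates to a log, atan, or power term.
Check: d/dy[\frac{\log{\left(y - 3 \right)}}{4} - \log{\left(y - 2 \right)} + \frac{3 \log{\left(y - 1 \right)}}{4} - \frac{1}{2 y - 2}] = \frac{1}{y^{4} - 7 y^{3} + 17 y^{2} - 17 y + 6}, which equals f(y).

An antiderivative is F(y) = \frac{\log{\left(y - 3 \right)}}{4} - \log{\left(y - 2 \right)} + \frac{3 \log{\left(y - 1 \right)}}{4} - \frac{1}{2 y - 2}.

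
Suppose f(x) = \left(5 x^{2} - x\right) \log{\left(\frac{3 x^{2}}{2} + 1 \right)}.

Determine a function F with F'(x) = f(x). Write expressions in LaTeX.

Whatever form F(x) takes, F'(x) = f(x) is non-negotiable.
Check: d/dx[\frac{5 x^{3} \log{\left(\frac{3 x^{2}}{2} + 1 \right)}}{3} - \frac{10 x^{3}}{9} - \frac{x^{2} \log{\left(\frac{3 x^{2}}{2} + 1 \right)}}{2} + \frac{x^{2}}{2} + \frac{20 x}{9} - \frac{\log{\left(x^{2} + \frac{2}{3} \right)}}{3} - \frac{20 \sqrt{6} \operatorname{atan}{\left(\frac{\sqrt{6} x}{2} \right)}}{27}] = 5 x^{2} \log{\left(\frac{3 x^{2}}{2} + 1 \right)} - x \log{\left(\frac{3 x^{2}}{2} + 1 \right)}, which equals f(x).

An antiderivative is F(x) = \frac{5 x^{3} \log{\left(\frac{3 x^{2}}{2} + 1 \right)}}{3} - \frac{10 x^{3}}{9} - \frac{x^{2} \log{\left(\frac{3 x^{2}}{2} + 1 \right)}}{2} + \frac{x^{2}}{2} + \frac{20 x}{9} - \frac{\log{\left(x^{2} + \frac{2}{3} \right)}}{3} - \frac{20 \sqrt{6} \operatorname{atan}{\left(\frac{\sqrt{6} x}{2} \right)}}{27}.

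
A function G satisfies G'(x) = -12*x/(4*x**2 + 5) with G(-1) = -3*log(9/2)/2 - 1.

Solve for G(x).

G(x) = -(3*log(2*x**2 + 5/2) + 2)/2

The substitution u = 2*x**2 + 5/2 works: G'(x) is exactly (dG/du)*(du/dx) for that inner function.
A general antiderivative is -3*log(2*x**2 + 5/2)/2 + C.
The condition gives C = -3*log(9/2)/2 - 1 - (-3*log(9/2)/2) = -1.
So G(x) = -(3*log(2*x**2 + 5/2) + 2)/2.
Check: d/dx[-(3*log(2*x**2 + 5/2) + 2)/2] = -12*x/(4*x**2 + 5) = G'(x).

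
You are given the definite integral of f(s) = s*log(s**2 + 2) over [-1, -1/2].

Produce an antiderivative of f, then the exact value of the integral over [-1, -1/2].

Antiderivative: F(s) = s**2*log(s**2 + 2)/2 - s**2/2 + log(s**2 + 2); value = -3*log(3)/2 + 3/8 + 9*log(9/4)/8

Check any antiderivative F(s) by computing F'(s) and comparing it with f(s).
F(s) = s**2*log(s**2 + 2)/2 - s**2/2 + log(s**2 + 2) is an antiderivative of f.
Check: d/ds[s**2*log(s**2 + 2)/2 - s**2/2 + log(s**2 + 2)] = s*log(s**2 + 2) = f(s).
F(-1/2) = -1/8 + 9*log(9/4)/8; F(-1) = -1/2 + 3*log(3)/2.
Integral = F(-1/2) - F(-1) = -3*log(3)/2 + 3/8 + 9*log(9/4)/8.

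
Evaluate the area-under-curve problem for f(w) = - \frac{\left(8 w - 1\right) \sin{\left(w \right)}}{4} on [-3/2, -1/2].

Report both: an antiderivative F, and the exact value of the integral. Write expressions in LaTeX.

Antiderivative: F(w) = 2 w \cos{\left(w \right)} - 2 \sin{\left(w \right)} - \frac{\cos{\left(w \right)}}{4}; value = - 2 \sin{\left(\frac{3}{2} \right)} - \frac{5 \cos{\left(\frac{1}{2} \right)}}{4} + \frac{13 \cos{\left(\frac{3}{2} \right)}}{4} + 2 \sin{\left(\frac{1}{2} \right)}

Any candidate F(w) must reproduce f(w) exactly when differentiated.
F(w) = 2 w \cos{\left(w \right)} - 2 \sin{\left(w \right)} - \frac{\cos{\left(w \right)}}{4} is an antiderivative of f.
Check: d/dw[2 w \cos{\left(w \right)} - 2 \sin{\left(w \right)} - \frac{\cos{\left(w \right)}}{4}] = - 2 w \sin{\left(w \right)} + \frac{\sin{\left(w \right)}}{4}, which equals f(w).
F(-1/2) = - \frac{5 \cos{\left(\frac{1}{2} \right)}}{4} + 2 \sin{\left(\frac{1}{2} \right)}; F(-3/2) = - \frac{13 \cos{\left(\frac{3}{2} \right)}}{4} + 2 \sin{\left(\frac{3}{2} \right)}.
Integral = F(-1/2) - F(-3/2) = - 2 \sin{\left(\frac{3}{2} \right)} - \frac{5 \cos{\left(\frac{1}{2} \right)}}{4} + \frac{13 \cos{\left(\frac{3}{2} \right)}}{4} + 2 \sin{\left(\frac{1}{2} \right)}.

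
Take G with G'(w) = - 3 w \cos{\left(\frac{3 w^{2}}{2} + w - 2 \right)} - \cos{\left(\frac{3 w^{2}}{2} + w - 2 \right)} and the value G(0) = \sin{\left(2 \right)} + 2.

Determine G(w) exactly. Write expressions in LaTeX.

The substitution u = \frac{3 w^{2}}{2} + w - 2 works: G'(w) is exactly (dG/du)*(du/dw) for that inner function.
A general antiderivative is - \sin{\left(\frac{3 w^{2}}{2} + w - 2 \right)} + C.
The condition gives C = \sin{\left(2 \right)} + 2 - (\sin{\left(2 \right)}) = 2.
So G(w) = 2 - \sin{\left(\frac{3 w^{2}}{2} + w - 2 \right)}.
Check: d/dw[2 - \sin{\left(\frac{3 w^{2}}{2} + w - 2 \right)}] = - 3 w \cos{\left(\frac{3 w^{2}}{2} + w - 2 \right)} - \cos{\left(\frac{3 w^{2}}{2} + w - 2 \right)} = G'(w).

G(w) = 2 - \sin{\left(\frac{3 w^{2}}{2} + w - 2 \right)}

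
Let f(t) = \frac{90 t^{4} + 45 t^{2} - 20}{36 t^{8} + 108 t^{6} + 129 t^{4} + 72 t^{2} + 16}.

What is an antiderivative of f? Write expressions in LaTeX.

Recognize the product-rule pattern: f = u'v + uv' with u = - \frac{5 t}{3}, v = \frac{1}{2 t^{4} + 3 t^{2} + \frac{4}{3}}, so integration by parts undoes it.
Check: d/dt[- \frac{5 t}{6 t^{4} + 9 t^{2} + 4}] = \frac{90 t^{4} + 45 t^{2} - 20}{36 t^{8} + 108 t^{6} + 129 t^{4} + 72 t^{2} + 16} = f(t).

An antiderivative is F(t) = - \frac{5 t}{6 t^{4} + 9 t^{2} + 4}.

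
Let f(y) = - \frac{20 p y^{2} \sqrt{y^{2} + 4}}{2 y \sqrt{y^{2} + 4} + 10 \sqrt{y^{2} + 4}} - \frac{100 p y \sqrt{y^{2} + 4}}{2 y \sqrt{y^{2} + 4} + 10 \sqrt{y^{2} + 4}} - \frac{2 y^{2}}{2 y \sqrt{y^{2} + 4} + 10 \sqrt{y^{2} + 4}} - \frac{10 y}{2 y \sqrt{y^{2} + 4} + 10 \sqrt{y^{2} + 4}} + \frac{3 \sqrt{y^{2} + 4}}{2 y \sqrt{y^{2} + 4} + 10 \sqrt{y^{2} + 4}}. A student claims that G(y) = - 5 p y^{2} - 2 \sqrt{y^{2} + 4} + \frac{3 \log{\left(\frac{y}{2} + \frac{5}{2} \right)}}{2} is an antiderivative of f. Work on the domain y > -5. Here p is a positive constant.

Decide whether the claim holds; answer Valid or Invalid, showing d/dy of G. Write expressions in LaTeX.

d/dy[G] = \frac{- 20 p y^{2} \sqrt{y^{2} + 4} - 100 p y \sqrt{y^{2} + 4} - 4 y^{2} - 20 y + 3 \sqrt{y^{2} + 4}}{2 y \sqrt{y^{2} + 4} + 10 \sqrt{y^{2} + 4}}
d/dy[G] - f(y) = - \frac{y}{\sqrt{y^{2} + 4}} != 0.

Invalid: d/dy[G] - f = - \frac{y}{\sqrt{y^{2} + 4}}, which is not 0.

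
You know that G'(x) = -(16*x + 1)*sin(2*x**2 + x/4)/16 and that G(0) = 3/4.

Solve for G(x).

G'(x) matches the chain-rule pattern g'(h)*h' with inner function h(x) = 2*x**2 + x/4; substituting u = h(x) collapses the integral.
A general antiderivative is cos(2*x**2 + x/4)/4 + C.
The condition gives C = 3/4 - (1/4) = 1/2.
So G(x) = cos(2*x**2 + x/4)/4 + 1/2.
Check: d/dx[cos(2*x**2 + x/4)/4 + 1/2] = -x*sin(2*x**2 + x/4) - sin(2*x**2 + x/4)/16, which equals G'(x).

G(x) = cos(2*x**2 + x/4)/4 + 1/2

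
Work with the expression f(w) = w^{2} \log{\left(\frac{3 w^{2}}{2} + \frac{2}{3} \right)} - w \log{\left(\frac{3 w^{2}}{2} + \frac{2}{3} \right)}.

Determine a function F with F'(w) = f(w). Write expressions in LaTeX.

An antiderivative is F(w) = \frac{54 w^{3} \log{\left(\frac{3 w^{2}}{2} + \frac{2}{3} \right)} - 36 w^{3} - 81 w^{2} \log{\left(\frac{3 w^{2}}{2} + \frac{2}{3} \right)} + 81 w^{2} + 48 w - 36 \log{\left(w^{2} + \frac{4}{9} \right)} - 32 \operatorname{atan}{\left(\frac{3 w}{2} \right)}}{162}.

Integrate term by term and add the pieces.
Check: d/dw[\frac{54 w^{3} \log{\left(\frac{3 w^{2}}{2} + \frac{2}{3} \right)} - 36 w^{3} - 81 w^{2} \log{\left(\frac{3 w^{2}}{2} + \frac{2}{3} \right)} + 81 w^{2} + 48 w - 36 \log{\left(w^{2} + \frac{4}{9} \right)} - 32 \operatorname{atan}{\left(\frac{3 w}{2} \right)}}{162}] = w^{2} \log{\left(9 w^{2} + 4 \right)} - w^{2} \log{\left(6 \right)} - w \log{\left(9 w^{2} + 4 \right)} + w \log{\left(6 \right)}, which equals f(w).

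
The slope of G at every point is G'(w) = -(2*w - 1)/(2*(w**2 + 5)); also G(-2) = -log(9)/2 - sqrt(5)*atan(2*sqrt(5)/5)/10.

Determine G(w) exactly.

A candidate passes only if d/dw[G] lands on the given G'(w) exactly.
A general antiderivative is -log(w**2 + 5)/2 + sqrt(5)*atan(sqrt(5)*w/5)/10 + C.
The condition gives C = -log(9)/2 - sqrt(5)*atan(2*sqrt(5)/5)/10 - (-log(9)/2 - sqrt(5)*atan(2*sqrt(5)/5)/10) = 0.
So G(w) = -log(w**2 + 5)/2 + sqrt(5)*atan(sqrt(5)*w/5)/10.
Check: d/dw[-log(w**2 + 5)/2 + sqrt(5)*atan(sqrt(5)*w/5)/10] = (1 - 2*w)/(2*w**2 + 10), which equals G'(w).

G(w) = -log(w**2 + 5)/2 + sqrt(5)*atan(sqrt(5)*w/5)/10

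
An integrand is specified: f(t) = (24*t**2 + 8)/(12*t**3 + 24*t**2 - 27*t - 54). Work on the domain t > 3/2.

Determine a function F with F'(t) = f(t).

An antiderivative is F(t) = 31*log(t - 3/2)/63 - 31*log(t + 3/2)/9 + 104*log(t + 2)/21.

Factor the denominator (3*(t + 2)*(2*t - 3)*(2*t + 3)) and decompose: f = -62/(9*(2*t + 3)) + 62/(63*(2*t - 3)) + 104/(21*(t + 2)); each piece integrates to a log, atan, or power term.
Check: d/dt[31*log(t - 3/2)/63 - 31*log(t + 3/2)/9 + 104*log(t + 2)/21] = (24*t**2 + 8)/(12*t**3 + 24*t**2 - 27*t - 54) = f(t).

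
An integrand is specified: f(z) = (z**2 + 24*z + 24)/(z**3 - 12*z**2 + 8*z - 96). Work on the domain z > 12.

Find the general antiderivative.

Check any antiderivative F(z) by computing F'(z) and comparing it with f(z).
Check: d/dz[3*log(z/2 - 6) - log(z**2/2 + 4)] = (z**2 + 24*z + 24)/(z**3 - 12*z**2 + 8*z - 96) = f(z).

F(z) = 3*log(z/2 - 6) - log(z**2/2 + 4) + C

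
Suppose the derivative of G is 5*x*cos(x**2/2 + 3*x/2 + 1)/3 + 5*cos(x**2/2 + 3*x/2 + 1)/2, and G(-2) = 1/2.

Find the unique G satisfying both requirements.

G(x) = 5*sin(x**2/2 + 3*x/2 + 1)/3 + 1/2

G'(x) matches the chain-rule pattern g'(h)*h' with inner function h(x) = x**2/2 + 3*x/2 + 1; substituting u = h(x) collapses the integral.
A general antiderivative is 5*sin(x**2/2 + 3*x/2 + 1)/3 + C.
The condition gives C = 1/2 - (0) = 1/2.
So G(x) = 5*sin(x**2/2 + 3*x/2 + 1)/3 + 1/2.
Check: d/dx[5*sin(x**2/2 + 3*x/2 + 1)/3 + 1/2] = 5*x*cos(x**2/2 + 3*x/2 + 1)/3 + 5*cos(x**2/2 + 3*x/2 + 1)/2 = G'(x).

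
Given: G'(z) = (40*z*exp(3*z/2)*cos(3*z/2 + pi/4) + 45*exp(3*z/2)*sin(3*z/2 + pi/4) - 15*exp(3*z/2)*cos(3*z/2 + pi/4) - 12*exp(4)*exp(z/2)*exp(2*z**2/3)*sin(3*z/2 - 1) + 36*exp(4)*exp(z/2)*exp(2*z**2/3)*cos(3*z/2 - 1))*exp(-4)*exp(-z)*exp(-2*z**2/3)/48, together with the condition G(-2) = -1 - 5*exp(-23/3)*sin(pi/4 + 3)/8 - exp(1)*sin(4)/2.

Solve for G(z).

Recognize the product-rule pattern: G'(z) = u'v + uv' with u = -5*exp(-2*z**2/3 + z - 4)*cos(3*z/2 + pi/4)/8 + sin(3*z/2 - 1)/2, v = exp(-z/2), so integration by parts undoes it.
A general antiderivative is (-5*exp(-2*z**2/3 + z - 4)*cos(3*z/2 + pi/4)/8 + sin(3*z/2 - 1)/2)*exp(-z/2) + C.
The condition gives C = -1 - 5*exp(-23/3)*sin(pi/4 + 3)/8 - exp(1)*sin(4)/2 - (-5*exp(-23/3)*sin(pi/4 + 3)/8 - exp(1)*sin(4)/2) = -1.
So G(z) = (-5*cos(3*z/2 + pi/4) + 4*exp(4)*exp(-z)*exp(2*z**2/3)*sin(3*z/2 - 1) - 8*exp(4)*exp(-z/2)*exp(2*z**2/3))*exp(-4)*exp(z/2)*exp(-2*z**2/3)/8.
Check: d/dz[(-5*cos(3*z/2 + pi/4) + 4*exp(4)*exp(-z)*exp(2*z**2/3)*sin(3*z/2 - 1) - 8*exp(4)*exp(-z/2)*exp(2*z**2/3))*exp(-4)*exp(z/2)*exp(-2*z**2/3)/8] = (40*z*exp(7*z/2)*cos(3*z/2 + pi/4) + 45*exp(7*z/2)*sin(3*z/2 + pi/4) - 15*exp(7*z/2)*cos(3*z/2 + pi/4) - 12*exp(4)*exp(5*z/2)*exp(2*z**2/3)*sin(3*z/2 - 1) + 36*exp(4)*exp(5*z/2)*exp(2*z**2/3)*cos(3*z/2 - 1))*exp(-4)*exp(-3*z)*exp(-2*z**2/3)/48, which equals G'(z).

G(z) = (-5*cos(3*z/2 + pi/4) + 4*exp(4)*exp(-z)*exp(2*z**2/3)*sin(3*z/2 - 1) - 8*exp(4)*exp(-z/2)*exp(2*z**2/3))*exp(-4)*exp(z/2)*exp(-2*z**2/3)/8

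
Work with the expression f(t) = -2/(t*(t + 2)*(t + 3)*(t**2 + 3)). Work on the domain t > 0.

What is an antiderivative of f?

An antiderivative is F(t) = -log(t)/9 + log(t + 2)/7 - log(t + 3)/18 + log(t**2 + 3)/84 + 5*sqrt(3)*atan(sqrt(3)*t/3)/126.

The denominator factors as t*(t + 2)*(t + 3)*(t**2 + 3); partial fractions split f into directly integrable pieces: (t + 5)/(42*(t**2 + 3)) - 1/(18*(t + 3)) + 1/(7*(t + 2)) - 1/(9*t).
Check: d/dt[-log(t)/9 + log(t + 2)/7 - log(t + 3)/18 + log(t**2 + 3)/84 + 5*sqrt(3)*atan(sqrt(3)*t/3)/126] = -2/(t**5 + 5*t**4 + 9*t**3 + 15*t**2 + 18*t), which equals f(t).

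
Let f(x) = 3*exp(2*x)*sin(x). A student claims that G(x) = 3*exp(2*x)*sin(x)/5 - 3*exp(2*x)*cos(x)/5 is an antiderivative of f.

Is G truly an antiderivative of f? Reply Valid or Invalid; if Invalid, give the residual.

Invalid: d/dx[G] - f = -6*exp(2*x)*sin(x)/5 - 3*exp(2*x)*cos(x)/5, which is not 0.

d/dx[G] = 9*exp(2*x)*sin(x)/5 - 3*exp(2*x)*cos(x)/5
d/dx[G] - f(x) = -6*exp(2*x)*sin(x)/5 - 3*exp(2*x)*cos(x)/5 != 0.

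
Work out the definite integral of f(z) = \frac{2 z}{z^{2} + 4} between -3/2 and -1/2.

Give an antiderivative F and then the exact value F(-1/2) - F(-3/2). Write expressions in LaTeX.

The substitution u = z^{2} + 4 works: f is exactly (dF/du)*(du/dz) for that inner function.
F(z) = \log{\left(z^{2} + 4 \right)} is an antiderivative of f.
Check: d/dz[\log{\left(z^{2} + 4 \right)}] = \frac{2 z}{z^{2} + 4} = f(z).
F(-1/2) = \log{\left(\frac{17}{4} \right)}; F(-3/2) = \log{\left(\frac{25}{4} \right)}.
Integral = F(-1/2) - F(-3/2) = - \log{\left(\frac{25}{4} \right)} + \log{\left(\frac{17}{4} \right)}.

Antiderivative: F(z) = \log{\left(z^{2} + 4 \right)}; value = - \log{\left(\frac{25}{4} \right)} + \log{\left(\frac{17}{4} \right)}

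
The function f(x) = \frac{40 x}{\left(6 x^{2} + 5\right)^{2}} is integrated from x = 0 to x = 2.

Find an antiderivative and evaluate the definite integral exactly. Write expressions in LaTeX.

The substitution u = 3 x^{2} + \frac{5}{2} works: f is exactly (dF/du)*(du/dx) for that inner function.
F(x) = - \frac{10}{18 x^{2} + 15} is an antiderivative of f.
Check: d/dx[- \frac{10}{18 x^{2} + 15}] = \frac{40 x}{36 x^{4} + 60 x^{2} + 25}, which equals f(x).
F(2) = - \frac{10}{87}; F(0) = - \frac{2}{3}.
Integral = F(2) - F(0) = \frac{16}{29}.

Antiderivative: F(x) = - \frac{10}{18 x^{2} + 15}; value = \frac{16}{29}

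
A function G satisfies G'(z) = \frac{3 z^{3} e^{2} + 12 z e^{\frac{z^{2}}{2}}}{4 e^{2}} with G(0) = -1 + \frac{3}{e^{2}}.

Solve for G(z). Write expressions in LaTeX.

G(z) = \frac{3 z^{4} + 48 e^{\frac{z^{2}}{2} - 2} - 16}{16}

Since d/dz undoes antidifferentiation here, G(z) must give back the stated G'(z).
A general antiderivative is \frac{3 z^{4}}{16} + 3 e^{\frac{z^{2}}{2} - 2} + C.
The condition gives C = -1 + \frac{3}{e^{2}} - (\frac{3}{e^{2}}) = -1.
So G(z) = \frac{3 z^{4} + 48 e^{\frac{z^{2}}{2} - 2} - 16}{16}.
Check: d/dz[\frac{3 z^{4} + 48 e^{\frac{z^{2}}{2} - 2} - 16}{16}] = \frac{3 z^{3}}{4} + \frac{3 z e^{\frac{z^{2}}{2}}}{e^{2}}, which equals G'(z).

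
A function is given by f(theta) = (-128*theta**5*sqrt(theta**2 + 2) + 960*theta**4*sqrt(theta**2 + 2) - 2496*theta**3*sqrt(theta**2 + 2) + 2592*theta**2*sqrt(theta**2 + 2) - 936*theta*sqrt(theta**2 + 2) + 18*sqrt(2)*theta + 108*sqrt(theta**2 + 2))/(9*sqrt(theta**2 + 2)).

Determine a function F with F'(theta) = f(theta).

An antiderivative is F(theta) = sqrt(2)*(-64*sqrt(2)*theta**6 + 576*sqrt(2)*theta**5 - 1872*sqrt(2)*theta**4 + 2592*sqrt(2)*theta**3 - 1404*sqrt(2)*theta**2 + 324*sqrt(2)*theta + 108*sqrt(theta**2 + 2) - 27*sqrt(2))/54.

Check any antiderivative F(theta) by computing F'(theta) and comparing it with f(theta).
Check: d/dtheta[sqrt(2)*(-64*sqrt(2)*theta**6 + 576*sqrt(2)*theta**5 - 1872*sqrt(2)*theta**4 + 2592*sqrt(2)*theta**3 - 1404*sqrt(2)*theta**2 + 324*sqrt(2)*theta + 108*sqrt(theta**2 + 2) - 27*sqrt(2))/54] = (-128*theta**5*sqrt(theta**2 + 2) + 960*theta**4*sqrt(theta**2 + 2) - 2496*theta**3*sqrt(theta**2 + 2) + 2592*theta**2*sqrt(theta**2 + 2) - 936*theta*sqrt(theta**2 + 2) + 18*sqrt(2)*theta + 108*sqrt(theta**2 + 2))/(9*sqrt(theta**2 + 2)) = f(theta).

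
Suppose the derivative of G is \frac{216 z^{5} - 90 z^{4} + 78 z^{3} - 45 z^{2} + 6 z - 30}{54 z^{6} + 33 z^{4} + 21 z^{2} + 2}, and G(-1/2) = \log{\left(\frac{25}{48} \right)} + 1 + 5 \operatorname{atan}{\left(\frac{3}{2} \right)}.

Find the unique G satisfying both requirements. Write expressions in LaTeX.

G(z) = \log{\left(z^{4} + \frac{z^{2}}{2} + \frac{1}{3} \right)} - 5 \operatorname{atan}{\left(3 z \right)} + 1

A candidate passes only if d/dz[G] lands on the given G'(z) exactly.
A general antiderivative is \log{\left(z^{4} + \frac{z^{2}}{2} + \frac{1}{3} \right)} - 5 \operatorname{atan}{\left(3 z \right)} + C.
The condition gives C = \log{\left(\frac{25}{48} \right)} + 1 + 5 \operatorname{atan}{\left(\frac{3}{2} \right)} - (\log{\left(\frac{25}{48} \right)} + 5 \operatorname{atan}{\left(\frac{3}{2} \right)}) = 1.
So G(z) = \log{\left(z^{4} + \frac{z^{2}}{2} + \frac{1}{3} \right)} - 5 \operatorname{atan}{\left(3 z \right)} + 1.
Check: d/dz[\log{\left(z^{4} + \frac{z^{2}}{2} + \frac{1}{3} \right)} - 5 \operatorname{atan}{\left(3 z \right)} + 1] = \frac{216 z^{5} - 90 z^{4} + 78 z^{3} - 45 z^{2} + 6 z - 30}{54 z^{6} + 33 z^{4} + 21 z^{2} + 2} = G'(z).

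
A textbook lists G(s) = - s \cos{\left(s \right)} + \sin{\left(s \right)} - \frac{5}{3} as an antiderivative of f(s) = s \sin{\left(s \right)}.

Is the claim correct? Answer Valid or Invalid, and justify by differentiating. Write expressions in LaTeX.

d/ds[G] = s \sin{\left(s \right)}
This equals f(s) exactly, so the claim holds.

Valid - differentiating G returns exactly f.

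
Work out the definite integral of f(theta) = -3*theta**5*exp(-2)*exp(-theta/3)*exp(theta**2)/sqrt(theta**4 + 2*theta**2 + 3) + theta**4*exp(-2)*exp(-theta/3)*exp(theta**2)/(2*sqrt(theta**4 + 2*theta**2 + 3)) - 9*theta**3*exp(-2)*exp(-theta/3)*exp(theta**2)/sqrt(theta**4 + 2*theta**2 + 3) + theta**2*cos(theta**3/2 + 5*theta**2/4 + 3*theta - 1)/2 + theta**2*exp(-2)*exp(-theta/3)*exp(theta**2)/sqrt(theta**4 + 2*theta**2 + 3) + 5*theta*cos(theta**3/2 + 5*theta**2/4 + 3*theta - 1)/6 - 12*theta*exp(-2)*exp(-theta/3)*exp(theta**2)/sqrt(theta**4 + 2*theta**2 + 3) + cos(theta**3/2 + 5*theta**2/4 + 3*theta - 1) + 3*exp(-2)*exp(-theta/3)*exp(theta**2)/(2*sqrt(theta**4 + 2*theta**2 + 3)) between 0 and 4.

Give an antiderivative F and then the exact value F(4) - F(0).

Antiderivative: F(theta) = -3*sqrt(theta**4 + 2*theta**2 + 3)*exp(theta**2 - theta/3 - 2)/2 + sin(theta**3/2 + 5*theta**2/4 + 3*theta - 1)/3; value = -3*sqrt(291)*exp(38/3)/2 + sin(63)/3 + sin(1)/3 + 3*sqrt(3)*exp(-2)/2

Integrate term by term and add the pieces.
F(theta) = -3*sqrt(theta**4 + 2*theta**2 + 3)*exp(theta**2 - theta/3 - 2)/2 + sin(theta**3/2 + 5*theta**2/4 + 3*theta - 1)/3 is an antiderivative of f.
Check: d/dtheta[-3*sqrt(theta**4 + 2*theta**2 + 3)*exp(theta**2 - theta/3 - 2)/2 + sin(theta**3/2 + 5*theta**2/4 + 3*theta - 1)/3] = (-18*theta**5 + 3*theta**4 - 54*theta**3 + 3*theta**2*sqrt(theta**4 + 2*theta**2 + 3)*exp(2)*exp(theta/3)*exp(-theta**2)*cos(theta**3/2 + 5*theta**2/4 + 3*theta - 1) + 6*theta**2 + 5*theta*sqrt(theta**4 + 2*theta**2 + 3)*exp(2)*exp(theta/3)*exp(-theta**2)*cos(theta**3/2 + 5*theta**2/4 + 3*theta - 1) - 72*theta + 6*sqrt(theta**4 + 2*theta**2 + 3)*exp(2)*exp(theta/3)*exp(-theta**2)*cos(theta**3/2 + 5*theta**2/4 + 3*theta - 1) + 9)*exp(-2)*exp(-theta/3)*exp(theta**2)/(6*sqrt(theta**4 + 2*theta**2 + 3)), which equals f(theta).
F(4) = -3*sqrt(291)*exp(38/3)/2 + sin(63)/3; F(0) = -3*sqrt(3)*exp(-2)/2 - sin(1)/3.
Integral = F(4) - F(0) = -3*sqrt(291)*exp(38/3)/2 + sin(63)/3 + sin(1)/3 + 3*sqrt(3)*exp(-2)/2.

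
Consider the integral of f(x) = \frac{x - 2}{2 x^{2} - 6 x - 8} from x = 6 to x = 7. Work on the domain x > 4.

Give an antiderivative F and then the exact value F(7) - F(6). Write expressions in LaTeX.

Factor the denominator (2 \left(x - 4\right) \left(x + 1\right)) and decompose: f = \frac{3}{10 \left(x + 1\right)} + \frac{1}{5 \left(x - 4\right)}; each piece integrates to a log, atan, or power term.
F(x) = \frac{\log{\left(x - 4 \right)}}{5} + \frac{3 \log{\left(x + 1 \right)}}{10} is an antiderivative of f.
Check: d/dx[\frac{\log{\left(x - 4 \right)}}{5} + \frac{3 \log{\left(x + 1 \right)}}{10}] = \frac{x - 2}{2 x^{2} - 6 x - 8} = f(x).
F(7) = \frac{\log{\left(3 \right)}}{5} + \frac{3 \log{\left(8 \right)}}{10}; F(6) = \frac{\log{\left(2 \right)}}{5} + \frac{3 \log{\left(7 \right)}}{10}.
Integral = F(7) - F(6) = - \frac{3 \log{\left(7 \right)}}{10} - \frac{\log{\left(2 \right)}}{5} + \frac{\log{\left(3 \right)}}{5} + \frac{3 \log{\left(8 \right)}}{10}.

Antiderivative: F(x) = \frac{\log{\left(x - 4 \right)}}{5} + \frac{3 \log{\left(x + 1 \right)}}{10}; value = - \frac{3 \log{\left(7 \right)}}{10} - \frac{\log{\left(2 \right)}}{5} + \frac{\log{\left(3 \right)}}{5} + \frac{3 \log{\left(8 \right)}}{10}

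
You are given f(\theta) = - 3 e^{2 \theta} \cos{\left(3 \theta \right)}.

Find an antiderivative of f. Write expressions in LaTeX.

An antiderivative is F(\theta) = - \frac{9 e^{2 \theta} \sin{\left(3 \theta \right)}}{13} - \frac{6 e^{2 \theta} \cos{\left(3 \theta \right)}}{13}.

Differentiate the proposed F(\theta) back; it has to land on f(\theta) exactly.
Check: d/d\theta[- \frac{9 e^{2 \theta} \sin{\left(3 \theta \right)}}{13} - \frac{6 e^{2 \theta} \cos{\left(3 \theta \right)}}{13}] = - 3 e^{2 \theta} \cos{\left(3 \theta \right)} = f(\theta).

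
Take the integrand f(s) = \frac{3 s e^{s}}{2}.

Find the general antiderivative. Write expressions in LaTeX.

f has the shape u'v + uv' for u = \frac{3 s}{2} - \frac{3}{2} and v = e^{s} — it is the derivative of the product u*v.
Check: d/ds[\frac{3 s e^{s}}{2} - \frac{3 e^{s}}{2}] = \frac{3 s e^{s}}{2} = f(s).

F(s) = \frac{3 s e^{s}}{2} - \frac{3 e^{s}}{2} + C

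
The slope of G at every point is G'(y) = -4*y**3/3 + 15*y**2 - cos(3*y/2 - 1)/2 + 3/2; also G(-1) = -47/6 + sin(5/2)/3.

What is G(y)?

Integrate term by term and add the pieces.
A general antiderivative is -y**4/3 + 5*y**3 + 3*y/2 - sin(3*y/2 - 1)/3 - 2 + C.
The condition gives C = -47/6 + sin(5/2)/3 - (-53/6 + sin(5/2)/3) = 1.
So G(y) = -y**4/3 + 5*y**3 + 3*y/2 - sin(3*y/2 - 1)/3 - 1.
Check: d/dy[-y**4/3 + 5*y**3 + 3*y/2 - sin(3*y/2 - 1)/3 - 1] = -4*y**3/3 + 15*y**2 - cos(3*y/2 - 1)/2 + 3/2 = G'(y).

G(y) = -y**4/3 + 5*y**3 + 3*y/2 - sin(3*y/2 - 1)/3 - 1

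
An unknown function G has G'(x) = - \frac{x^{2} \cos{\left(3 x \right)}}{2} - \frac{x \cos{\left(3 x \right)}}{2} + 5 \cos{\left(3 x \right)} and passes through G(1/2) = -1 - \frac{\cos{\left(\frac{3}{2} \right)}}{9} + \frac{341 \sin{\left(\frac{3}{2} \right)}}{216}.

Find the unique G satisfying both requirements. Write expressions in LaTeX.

Integrate term by term and add the pieces.
A general antiderivative is - \frac{x^{2} \sin{\left(3 x \right)}}{6} - \frac{x \sin{\left(3 x \right)}}{6} - \frac{x \cos{\left(3 x \right)}}{9} + \frac{46 \sin{\left(3 x \right)}}{27} - \frac{\cos{\left(3 x \right)}}{18} + C.
The condition gives C = -1 - \frac{\cos{\left(\frac{3}{2} \right)}}{9} + \frac{341 \sin{\left(\frac{3}{2} \right)}}{216} - (- \frac{\cos{\left(\frac{3}{2} \right)}}{9} + \frac{341 \sin{\left(\frac{3}{2} \right)}}{216}) = -1.
So G(x) = - \frac{9 x^{2} \sin{\left(3 x \right)} + 9 x \sin{\left(3 x \right)} + 6 x \cos{\left(3 x \right)} - 92 \sin{\left(3 x \right)} + 3 \cos{\left(3 x \right)} + 54}{54}.
Check: d/dx[- \frac{9 x^{2} \sin{\left(3 x \right)} + 9 x \sin{\left(3 x \right)} + 6 x \cos{\left(3 x \right)} - 92 \sin{\left(3 x \right)} + 3 \cos{\left(3 x \right)} + 54}{54}] = - \frac{x^{2} \cos{\left(3 x \right)}}{2} - \frac{x \cos{\left(3 x \right)}}{2} + 5 \cos{\left(3 x \right)} = G'(x).

G(x) = - \frac{9 x^{2} \sin{\left(3 x \right)} + 9 x \sin{\left(3 x \right)} + 6 x \cos{\left(3 x \right)} - 92 \sin{\left(3 x \right)} + 3 \cos{\left(3 x \right)} + 54}{54}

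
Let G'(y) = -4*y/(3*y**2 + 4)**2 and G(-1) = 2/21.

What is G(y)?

G'(y) matches the chain-rule pattern g'(h)*h' with inner function h(y) = 3*y**2/2 + 2; substituting u = h(y) collapses the integral.
A general antiderivative is 1/(3*(3*y**2/2 + 2)) + C.
The condition gives C = 2/21 - (2/21) = 0.
So G(y) = 2/(9*y**2 + 12).
Check: d/dy[2/(9*y**2 + 12)] = -4*y/(9*y**4 + 24*y**2 + 16), which equals G'(y).

G(y) = 2/(9*y**2 + 12)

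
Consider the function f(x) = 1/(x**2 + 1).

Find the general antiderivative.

F(x) = atan(x) + C

Any candidate F(x) must reproduce f(x) exactly when differentiated.
Check: d/dx[atan(x)] = 1/(x**2 + 1) = f(x).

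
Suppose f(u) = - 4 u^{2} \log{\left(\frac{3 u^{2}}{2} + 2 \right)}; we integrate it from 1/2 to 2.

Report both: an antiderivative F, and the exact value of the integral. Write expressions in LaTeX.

Antiderivative: F(u) = - \frac{4 u^{3} \log{\left(\frac{3 u^{2}}{2} + 2 \right)}}{3} + \frac{8 u^{3}}{9} - \frac{32 u}{9} + \frac{64 \sqrt{3} \operatorname{atan}{\left(\frac{\sqrt{3} u}{2} \right)}}{27}; value = - \frac{32 \log{\left(8 \right)}}{3} - \frac{64 \sqrt{3} \operatorname{atan}{\left(\frac{\sqrt{3}}{4} \right)}}{27} + \frac{\log{\left(\frac{19}{8} \right)}}{6} + \frac{5}{3} + \frac{64 \sqrt{3} \pi}{81}

A first test for any F(u): its u-derivative must equal f(u) identically.
F(u) = - \frac{4 u^{3} \log{\left(\frac{3 u^{2}}{2} + 2 \right)}}{3} + \frac{8 u^{3}}{9} - \frac{32 u}{9} + \frac{64 \sqrt{3} \operatorname{atan}{\left(\frac{\sqrt{3} u}{2} \right)}}{27} is an antiderivative of f.
Check: d/du[- \frac{4 u^{3} \log{\left(\frac{3 u^{2}}{2} + 2 \right)}}{3} + \frac{8 u^{3}}{9} - \frac{32 u}{9} + \frac{64 \sqrt{3} \operatorname{atan}{\left(\frac{\sqrt{3} u}{2} \right)}}{27}] = - 4 u^{2} \log{\left(\frac{3 u^{2}}{2} + 2 \right)} = f(u).
F(2) = - \frac{32 \log{\left(8 \right)}}{3} + \frac{64 \sqrt{3} \pi}{81}; F(1/2) = - \frac{5}{3} - \frac{\log{\left(\frac{19}{8} \right)}}{6} + \frac{64 \sqrt{3} \operatorname{atan}{\left(\frac{\sqrt{3}}{4} \right)}}{27}.
Integral = F(2) - F(1/2) = - \frac{32 \log{\left(8 \right)}}{3} - \frac{64 \sqrt{3} \operatorname{atan}{\left(\frac{\sqrt{3}}{4} \right)}}{27} + \frac{\log{\left(\frac{19}{8} \right)}}{6} + \frac{5}{3} + \frac{64 \sqrt{3} \pi}{81}.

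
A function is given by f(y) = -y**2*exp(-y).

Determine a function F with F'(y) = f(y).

Recognize the product-rule pattern: f = u'v + uv' with u = y**2 + 2*y + 2, v = exp(-y), so integration by parts undoes it.
Check: d/dy[(y**2 + 2*y + 2)*exp(-y)] = -y**2*exp(-y) = f(y).

An antiderivative is F(y) = (y**2 + 2*y + 2)*exp(-y).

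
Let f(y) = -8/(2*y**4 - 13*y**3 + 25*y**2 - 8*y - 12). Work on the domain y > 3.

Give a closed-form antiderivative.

The denominator factors as (y - 3)*(y - 2)**2*(2*y + 1); partial fractions split f into directly integrable pieces: 64/(175*(2*y + 1)) + 24/(25*(y - 2)) + 8/(5*(y - 2)**2) - 8/(7*(y - 3)).
Check: d/dy[-8*log(y - 3)/7 + 24*log(y - 2)/25 + 32*log(y + 1/2)/175 - 8/(5*y - 10)] = -8/(2*y**4 - 13*y**3 + 25*y**2 - 8*y - 12) = f(y).

An antiderivative is F(y) = -8*log(y - 3)/7 + 24*log(y - 2)/25 + 32*log(y + 1/2)/175 - 8/(5*y - 10).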